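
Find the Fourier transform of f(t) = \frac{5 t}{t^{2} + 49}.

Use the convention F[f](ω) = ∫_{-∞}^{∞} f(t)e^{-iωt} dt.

F(ω) = - 5 i \pi e^{- 7 \left|{\omega}\right|} \operatorname{sign}{\left(\omega \right)}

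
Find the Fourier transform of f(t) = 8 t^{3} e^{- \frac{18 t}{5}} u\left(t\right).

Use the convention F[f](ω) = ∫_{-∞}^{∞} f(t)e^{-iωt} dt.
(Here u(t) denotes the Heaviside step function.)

F(ω) = \frac{30000}{\left(5 i \omega + 18\right)^{4}}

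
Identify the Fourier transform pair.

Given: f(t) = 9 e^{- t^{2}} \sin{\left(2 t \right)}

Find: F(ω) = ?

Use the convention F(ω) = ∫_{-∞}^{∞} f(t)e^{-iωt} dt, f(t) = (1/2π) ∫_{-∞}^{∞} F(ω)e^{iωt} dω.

F(ω) = \frac{9 i \sqrt{\pi} \left(1 - e^{2 \omega}\right) e^{- \frac{\omega^{2}}{4} - \omega - 1}}{2}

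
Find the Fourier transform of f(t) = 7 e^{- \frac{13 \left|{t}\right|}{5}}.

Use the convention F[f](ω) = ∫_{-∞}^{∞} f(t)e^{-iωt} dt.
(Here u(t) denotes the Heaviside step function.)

F(ω) = \frac{910}{25 \omega^{2} + 169}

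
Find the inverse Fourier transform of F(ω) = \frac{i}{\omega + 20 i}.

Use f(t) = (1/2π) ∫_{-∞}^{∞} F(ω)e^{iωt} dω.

f(t) = e^{20 t} u\left(- t\right)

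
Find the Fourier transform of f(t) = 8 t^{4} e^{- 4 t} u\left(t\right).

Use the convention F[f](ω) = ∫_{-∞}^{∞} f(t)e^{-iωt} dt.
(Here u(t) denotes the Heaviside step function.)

F(ω) = \frac{192}{\left(i \omega + 4\right)^{5}}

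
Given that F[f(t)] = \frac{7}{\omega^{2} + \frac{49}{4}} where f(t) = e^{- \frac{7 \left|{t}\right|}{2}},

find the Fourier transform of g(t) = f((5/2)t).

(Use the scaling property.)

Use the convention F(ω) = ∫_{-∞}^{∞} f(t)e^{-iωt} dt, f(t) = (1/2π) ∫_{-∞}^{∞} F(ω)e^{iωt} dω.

F[g](ω) = \frac{280}{16 \omega^{2} + 1225}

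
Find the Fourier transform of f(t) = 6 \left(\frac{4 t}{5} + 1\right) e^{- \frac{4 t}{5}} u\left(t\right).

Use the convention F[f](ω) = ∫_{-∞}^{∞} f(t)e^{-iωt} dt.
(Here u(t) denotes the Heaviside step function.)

F(ω) = \frac{30 \left(- 5 i \omega - 8\right)}{25 \omega^{2} - 40 i \omega - 16}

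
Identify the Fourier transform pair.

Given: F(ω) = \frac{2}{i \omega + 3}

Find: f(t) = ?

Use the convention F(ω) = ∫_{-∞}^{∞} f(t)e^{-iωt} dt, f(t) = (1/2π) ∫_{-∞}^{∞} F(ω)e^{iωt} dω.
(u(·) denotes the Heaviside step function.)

f(t) = 2 e^{- 3 t} u\left(t\right)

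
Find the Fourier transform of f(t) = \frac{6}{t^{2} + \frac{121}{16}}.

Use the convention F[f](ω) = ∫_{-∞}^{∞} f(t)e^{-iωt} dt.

F(ω) = \frac{24 \pi e^{- \frac{11 \left|{\omega}\right|}{4}}}{11}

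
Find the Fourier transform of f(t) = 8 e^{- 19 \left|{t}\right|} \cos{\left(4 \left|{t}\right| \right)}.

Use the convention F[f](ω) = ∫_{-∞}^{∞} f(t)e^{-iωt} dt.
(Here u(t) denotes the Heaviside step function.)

F(ω) = \frac{304 \left(\omega^{2} + 377\right)}{\omega^{4} + 690 \omega^{2} + 142129}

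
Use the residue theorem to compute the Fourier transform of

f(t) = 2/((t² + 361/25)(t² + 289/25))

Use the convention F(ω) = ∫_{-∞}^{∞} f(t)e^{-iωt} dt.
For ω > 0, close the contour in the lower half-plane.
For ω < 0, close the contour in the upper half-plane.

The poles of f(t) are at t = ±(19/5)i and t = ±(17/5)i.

Let g(z) = f(z)e^{-iωz}; for large |z| the factor e^{-iωz} decays in the lower half-plane when ω > 0 and in the upper half-plane when ω < 0.

Case ω > 0 (lower half-plane, clockwise contour ⇒ F(ω) = -2πi·ΣRes):
  Res_{z = - \frac{19 i}{5}} g(z) = - \frac{125 i e^{- \frac{19 \omega}{5}}}{1368}
  Res_{z = - \frac{17 i}{5}} g(z) = \frac{125 i e^{- \frac{17 \omega}{5}}}{1224}
  F(ω) = -2πi·ΣRes = \frac{125 \pi \left(19 e^{\frac{2 \omega}{5}} - 17\right) e^{- \frac{19 \omega}{5}}}{11628}

Case ω < 0 (upper half-plane, counterclockwise contour ⇒ F(ω) = +2πi·ΣRes):
  Res_{z = \frac{19 i}{5}} g(z) = \frac{125 i e^{\frac{19 \omega}{5}}}{1368}
  Res_{z = \frac{17 i}{5}} g(z) = - \frac{125 i e^{\frac{17 \omega}{5}}}{1224}
  F(ω) = 2πi·ΣRes = \frac{125 \pi \left(19 - 17 e^{\frac{2 \omega}{5}}\right) e^{\frac{17 \omega}{5}}}{11628}

Both cases combine into a single formula in |ω|:

F(ω) = \frac{125 \pi \left(19 e^{\frac{2 \left|{\omega}\right|}{5}} - 17\right) e^{- \frac{19 \left|{\omega}\right|}{5}}}{11628}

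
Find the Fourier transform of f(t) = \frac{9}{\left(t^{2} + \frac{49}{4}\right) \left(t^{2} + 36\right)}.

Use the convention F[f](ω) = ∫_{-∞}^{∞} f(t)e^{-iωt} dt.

F(ω) = - \frac{6 \pi e^{- 6 \left|{\omega}\right|}}{95} + \frac{72 \pi e^{- \frac{7 \left|{\omega}\right|}{2}}}{665}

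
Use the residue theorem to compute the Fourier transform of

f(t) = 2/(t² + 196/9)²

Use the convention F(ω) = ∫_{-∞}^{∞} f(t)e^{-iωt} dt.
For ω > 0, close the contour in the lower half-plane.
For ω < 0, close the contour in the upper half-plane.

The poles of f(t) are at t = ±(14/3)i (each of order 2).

Let g(z) = f(z)e^{-iωz}; for large |z| the factor e^{-iωz} decays in the lower half-plane when ω > 0 and in the upper half-plane when ω < 0.

Case ω > 0 (lower half-plane, clockwise contour ⇒ F(ω) = -2πi·ΣRes):
  Res_{z = - \frac{14 i}{3}} g(z) = \frac{9 i \left(14 \omega + 3\right) e^{- \frac{14 \omega}{3}}}{5488} (pole of order 2)
  F(ω) = -2πi·ΣRes = \frac{9 \pi \left(14 \omega + 3\right) e^{- \frac{14 \omega}{3}}}{2744}

Case ω < 0 (upper half-plane, counterclockwise contour ⇒ F(ω) = +2πi·ΣRes):
  Res_{z = \frac{14 i}{3}} g(z) = \frac{9 i \left(14 \omega - 3\right) e^{\frac{14 \omega}{3}}}{5488} (pole of order 2)
  F(ω) = 2πi·ΣRes = \frac{9 \pi \left(3 - 14 \omega\right) e^{\frac{14 \omega}{3}}}{2744}

Both cases combine into a single formula in |ω|:

F(ω) = \frac{9 \pi \left(14 \left|{\omega}\right| + 3\right) e^{- \frac{14 \left|{\omega}\right|}{3}}}{2744}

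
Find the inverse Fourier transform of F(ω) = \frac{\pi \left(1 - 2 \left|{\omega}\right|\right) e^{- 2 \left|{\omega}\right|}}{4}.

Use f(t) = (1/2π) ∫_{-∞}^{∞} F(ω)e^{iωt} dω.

f(t) = \frac{t^{2}}{\left(t^{2} + 4\right)^{2}}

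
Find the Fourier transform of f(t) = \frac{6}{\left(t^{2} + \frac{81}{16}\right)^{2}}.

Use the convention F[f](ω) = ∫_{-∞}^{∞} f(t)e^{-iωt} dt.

F(ω) = \frac{16 \pi \left(9 \left|{\omega}\right| + 4\right) e^{- \frac{9 \left|{\omega}\right|}{4}}}{243}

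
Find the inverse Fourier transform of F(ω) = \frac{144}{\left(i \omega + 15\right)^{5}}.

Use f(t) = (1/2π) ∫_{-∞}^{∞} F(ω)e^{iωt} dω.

f(t) = 6 t^{4} e^{- 15 t} u\left(t\right)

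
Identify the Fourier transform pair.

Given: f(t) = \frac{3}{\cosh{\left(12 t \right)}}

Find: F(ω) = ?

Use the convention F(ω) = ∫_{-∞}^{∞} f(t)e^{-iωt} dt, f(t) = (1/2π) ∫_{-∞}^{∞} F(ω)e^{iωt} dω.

F(ω) = \frac{\pi}{4 \cosh{\left(\frac{\pi \omega}{24} \right)}}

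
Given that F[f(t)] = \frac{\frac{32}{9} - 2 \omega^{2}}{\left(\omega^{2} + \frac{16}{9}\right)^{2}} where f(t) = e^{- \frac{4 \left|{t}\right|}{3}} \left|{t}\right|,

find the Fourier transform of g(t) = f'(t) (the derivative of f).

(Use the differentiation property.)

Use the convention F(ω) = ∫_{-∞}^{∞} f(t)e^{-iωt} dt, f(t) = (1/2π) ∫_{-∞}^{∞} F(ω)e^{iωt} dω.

F[g](ω) = - \frac{18 i \omega \left(9 \omega^{2} - 16\right)}{\left(9 \omega^{2} + 16\right)^{2}}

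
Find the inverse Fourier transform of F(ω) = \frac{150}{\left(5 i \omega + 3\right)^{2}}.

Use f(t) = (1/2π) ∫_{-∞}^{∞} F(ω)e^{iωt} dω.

f(t) = 6 t e^{- \frac{3 t}{5}} u\left(t\right)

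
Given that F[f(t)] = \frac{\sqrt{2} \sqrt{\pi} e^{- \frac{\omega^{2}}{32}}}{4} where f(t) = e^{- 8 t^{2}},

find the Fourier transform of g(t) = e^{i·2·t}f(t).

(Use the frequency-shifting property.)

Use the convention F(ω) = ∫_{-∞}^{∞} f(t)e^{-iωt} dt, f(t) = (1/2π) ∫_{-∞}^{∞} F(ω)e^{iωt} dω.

F[g](ω) = \frac{\sqrt{2} \sqrt{\pi} e^{- \frac{\left(\omega - 2\right)^{2}}{32}}}{4}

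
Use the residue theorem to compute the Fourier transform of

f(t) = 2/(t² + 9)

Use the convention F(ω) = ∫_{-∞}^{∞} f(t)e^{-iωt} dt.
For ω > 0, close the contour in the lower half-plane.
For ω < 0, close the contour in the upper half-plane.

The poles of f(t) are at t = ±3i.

Let g(z) = f(z)e^{-iωz}; for large |z| the factor e^{-iωz} decays in the lower half-plane when ω > 0 and in the upper half-plane when ω < 0.

Case ω > 0 (lower half-plane, clockwise contour ⇒ F(ω) = -2πi·ΣRes):
  Res_{z = - 3 i} g(z) = \frac{i e^{- 3 \omega}}{3}
  F(ω) = -2πi·ΣRes = \frac{2 \pi e^{- 3 \omega}}{3}

Case ω < 0 (upper half-plane, counterclockwise contour ⇒ F(ω) = +2πi·ΣRes):
  Res_{z = 3 i} g(z) = - \frac{i e^{3 \omega}}{3}
  F(ω) = 2πi·ΣRes = \frac{2 \pi e^{3 \omega}}{3}

Both cases combine into a single formula in |ω|:

F(ω) = \frac{2 \pi e^{- 3 \left|{\omega}\right|}}{3}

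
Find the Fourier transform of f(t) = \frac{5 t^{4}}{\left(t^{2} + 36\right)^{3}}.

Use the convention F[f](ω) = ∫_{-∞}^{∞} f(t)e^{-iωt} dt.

F(ω) = \frac{5 \pi \left(12 \omega^{2} - 10 \left|{\omega}\right| + 1\right) e^{- 6 \left|{\omega}\right|}}{16}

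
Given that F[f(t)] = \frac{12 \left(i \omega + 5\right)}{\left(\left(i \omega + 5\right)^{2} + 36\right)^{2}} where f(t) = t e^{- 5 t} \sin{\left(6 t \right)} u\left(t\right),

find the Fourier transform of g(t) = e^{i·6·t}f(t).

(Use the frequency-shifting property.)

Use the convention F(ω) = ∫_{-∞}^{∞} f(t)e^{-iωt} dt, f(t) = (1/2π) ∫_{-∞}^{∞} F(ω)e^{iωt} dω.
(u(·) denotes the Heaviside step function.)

F[g](ω) = \frac{12 \left(i \left(\omega - 6\right) + 5\right)}{\left(\left(i \left(\omega - 6\right) + 5\right)^{2} + 36\right)^{2}}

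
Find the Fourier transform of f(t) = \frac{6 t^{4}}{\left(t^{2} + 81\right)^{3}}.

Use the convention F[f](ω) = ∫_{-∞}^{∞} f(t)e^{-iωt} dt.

F(ω) = \frac{\pi \left(27 \omega^{2} - 15 \left|{\omega}\right| + 1\right) e^{- 9 \left|{\omega}\right|}}{4}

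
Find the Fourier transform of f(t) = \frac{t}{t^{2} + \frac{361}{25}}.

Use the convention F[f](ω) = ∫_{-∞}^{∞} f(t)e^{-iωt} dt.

F(ω) = - i \pi e^{- \frac{19 \left|{\omega}\right|}{5}} \operatorname{sign}{\left(\omega \right)}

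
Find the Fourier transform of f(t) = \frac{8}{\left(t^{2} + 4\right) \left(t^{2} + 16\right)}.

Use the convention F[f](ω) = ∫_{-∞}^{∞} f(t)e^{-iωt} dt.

F(ω) = \frac{\pi \left(2 e^{2 \left|{\omega}\right|} - 1\right) e^{- 4 \left|{\omega}\right|}}{6}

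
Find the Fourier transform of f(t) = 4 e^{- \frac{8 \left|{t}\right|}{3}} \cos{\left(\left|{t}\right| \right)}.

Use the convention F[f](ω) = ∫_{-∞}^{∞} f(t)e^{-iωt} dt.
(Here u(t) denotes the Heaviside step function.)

F(ω) = \frac{192 \left(9 \omega^{2} + 73\right)}{81 \omega^{4} + 990 \omega^{2} + 5329}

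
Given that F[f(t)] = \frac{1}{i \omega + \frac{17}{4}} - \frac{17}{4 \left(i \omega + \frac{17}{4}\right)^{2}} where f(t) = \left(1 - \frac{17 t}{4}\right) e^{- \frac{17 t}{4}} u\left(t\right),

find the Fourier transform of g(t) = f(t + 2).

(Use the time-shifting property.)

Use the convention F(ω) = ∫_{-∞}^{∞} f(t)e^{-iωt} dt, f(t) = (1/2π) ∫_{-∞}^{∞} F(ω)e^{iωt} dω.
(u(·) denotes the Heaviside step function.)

F[g](ω) = \frac{16 i \omega e^{2 i \omega}}{- 16 \omega^{2} + 136 i \omega + 289}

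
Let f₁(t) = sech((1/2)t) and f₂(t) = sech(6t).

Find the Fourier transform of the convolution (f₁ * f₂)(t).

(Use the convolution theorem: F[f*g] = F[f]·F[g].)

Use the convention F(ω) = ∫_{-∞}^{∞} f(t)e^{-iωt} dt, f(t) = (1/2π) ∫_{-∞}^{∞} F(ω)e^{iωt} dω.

F[f₁*f₂](ω) = \frac{\pi^{2}}{3 \cosh{\left(\frac{\pi \omega}{12} \right)} \cosh{\left(\pi \omega \right)}}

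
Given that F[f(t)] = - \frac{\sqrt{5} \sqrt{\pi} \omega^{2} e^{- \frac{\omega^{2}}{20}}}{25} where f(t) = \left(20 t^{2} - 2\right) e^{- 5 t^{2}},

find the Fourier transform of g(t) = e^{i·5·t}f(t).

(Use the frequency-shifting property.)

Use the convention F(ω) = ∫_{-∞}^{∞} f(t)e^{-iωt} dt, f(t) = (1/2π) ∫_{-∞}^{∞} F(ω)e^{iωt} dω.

F[g](ω) = - \frac{\sqrt{5} \sqrt{\pi} \left(\omega - 5\right)^{2} e^{- \frac{\left(\omega - 5\right)^{2}}{20}}}{25}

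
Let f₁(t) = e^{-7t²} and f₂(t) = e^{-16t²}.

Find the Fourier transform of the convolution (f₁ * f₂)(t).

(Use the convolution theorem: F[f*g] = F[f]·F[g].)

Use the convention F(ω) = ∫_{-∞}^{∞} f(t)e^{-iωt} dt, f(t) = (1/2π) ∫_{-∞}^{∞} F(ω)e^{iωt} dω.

F[f₁*f₂](ω) = \frac{\sqrt{7} \pi e^{- \frac{23 \omega^{2}}{448}}}{28}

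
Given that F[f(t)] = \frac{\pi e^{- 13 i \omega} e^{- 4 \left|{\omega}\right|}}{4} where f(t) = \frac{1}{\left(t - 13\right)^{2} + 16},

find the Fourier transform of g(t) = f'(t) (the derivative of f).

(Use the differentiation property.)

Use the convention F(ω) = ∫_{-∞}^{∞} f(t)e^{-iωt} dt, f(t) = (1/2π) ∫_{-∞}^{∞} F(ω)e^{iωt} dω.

F[g](ω) = \frac{i \pi \omega e^{- 13 i \omega - 4 \left|{\omega}\right|}}{4}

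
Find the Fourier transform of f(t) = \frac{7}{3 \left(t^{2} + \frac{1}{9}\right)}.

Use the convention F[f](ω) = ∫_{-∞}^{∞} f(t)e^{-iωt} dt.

F(ω) = 7 \pi e^{- \frac{\left|{\omega}\right|}{3}}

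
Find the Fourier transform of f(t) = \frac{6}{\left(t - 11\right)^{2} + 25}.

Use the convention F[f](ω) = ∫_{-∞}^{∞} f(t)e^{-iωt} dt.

F(ω) = \frac{6 \pi e^{- 11 i \omega - 5 \left|{\omega}\right|}}{5}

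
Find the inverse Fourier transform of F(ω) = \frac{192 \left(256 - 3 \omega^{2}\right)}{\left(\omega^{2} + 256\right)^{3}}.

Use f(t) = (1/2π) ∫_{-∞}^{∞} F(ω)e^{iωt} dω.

f(t) = 3 t^{2} e^{- 16 \left|{t}\right|}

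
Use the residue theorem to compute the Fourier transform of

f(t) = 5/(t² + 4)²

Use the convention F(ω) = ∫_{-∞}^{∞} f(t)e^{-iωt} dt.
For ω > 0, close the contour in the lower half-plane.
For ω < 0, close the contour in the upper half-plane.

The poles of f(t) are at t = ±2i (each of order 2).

Let g(z) = f(z)e^{-iωz}; for large |z| the factor e^{-iωz} decays in the lower half-plane when ω > 0 and in the upper half-plane when ω < 0.

Case ω > 0 (lower half-plane, clockwise contour ⇒ F(ω) = -2πi·ΣRes):
  Res_{z = - 2 i} g(z) = \frac{5 i \left(2 \omega + 1\right) e^{- 2 \omega}}{32} (pole of order 2)
  F(ω) = -2πi·ΣRes = \frac{5 \pi \left(2 \omega + 1\right) e^{- 2 \omega}}{16}

Case ω < 0 (upper half-plane, counterclockwise contour ⇒ F(ω) = +2πi·ΣRes):
  Res_{z = 2 i} g(z) = \frac{5 i \left(2 \omega - 1\right) e^{2 \omega}}{32} (pole of order 2)
  F(ω) = 2πi·ΣRes = \frac{5 \pi \left(1 - 2 \omega\right) e^{2 \omega}}{16}

Both cases combine into a single formula in |ω|:

F(ω) = \frac{5 \pi \left(2 \left|{\omega}\right| + 1\right) e^{- 2 \left|{\omega}\right|}}{16}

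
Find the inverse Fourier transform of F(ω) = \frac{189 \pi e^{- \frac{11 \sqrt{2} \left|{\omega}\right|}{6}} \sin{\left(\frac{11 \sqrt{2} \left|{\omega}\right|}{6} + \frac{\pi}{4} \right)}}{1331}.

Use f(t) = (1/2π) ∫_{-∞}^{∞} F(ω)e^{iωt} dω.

f(t) = \frac{7}{t^{4} + \frac{14641}{81}}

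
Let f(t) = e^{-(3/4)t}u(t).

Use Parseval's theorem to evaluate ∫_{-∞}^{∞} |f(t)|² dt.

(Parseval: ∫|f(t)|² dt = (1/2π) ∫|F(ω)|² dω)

∫|f(t)|² dt = \frac{2}{3}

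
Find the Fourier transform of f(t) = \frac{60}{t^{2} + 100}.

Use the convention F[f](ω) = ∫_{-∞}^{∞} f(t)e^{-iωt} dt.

F(ω) = 6 \pi e^{- 10 \left|{\omega}\right|}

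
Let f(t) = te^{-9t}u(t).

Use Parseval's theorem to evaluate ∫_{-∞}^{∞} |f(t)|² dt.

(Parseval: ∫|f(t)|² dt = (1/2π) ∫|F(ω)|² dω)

∫|f(t)|² dt = \frac{1}{2916}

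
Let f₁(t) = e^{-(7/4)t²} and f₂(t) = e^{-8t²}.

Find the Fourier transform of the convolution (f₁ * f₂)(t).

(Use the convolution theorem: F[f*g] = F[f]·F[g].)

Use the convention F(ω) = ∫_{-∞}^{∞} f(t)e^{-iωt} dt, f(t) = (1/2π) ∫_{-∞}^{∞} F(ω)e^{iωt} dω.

F[f₁*f₂](ω) = \frac{\sqrt{14} \pi e^{- \frac{39 \omega^{2}}{224}}}{14}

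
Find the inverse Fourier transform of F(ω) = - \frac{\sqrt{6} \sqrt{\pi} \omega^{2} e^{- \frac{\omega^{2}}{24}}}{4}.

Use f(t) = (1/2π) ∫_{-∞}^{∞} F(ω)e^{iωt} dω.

f(t) = 9 \left(24 t^{2} - 2\right) e^{- 6 t^{2}}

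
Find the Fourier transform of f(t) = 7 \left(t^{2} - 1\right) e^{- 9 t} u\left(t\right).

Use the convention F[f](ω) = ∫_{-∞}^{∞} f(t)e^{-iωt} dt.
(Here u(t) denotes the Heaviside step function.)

F(ω) = \frac{7 \left(2 i \omega - \left(i \omega + 9\right)^{3} + 18\right)}{\left(i \omega + 9\right)^{4}}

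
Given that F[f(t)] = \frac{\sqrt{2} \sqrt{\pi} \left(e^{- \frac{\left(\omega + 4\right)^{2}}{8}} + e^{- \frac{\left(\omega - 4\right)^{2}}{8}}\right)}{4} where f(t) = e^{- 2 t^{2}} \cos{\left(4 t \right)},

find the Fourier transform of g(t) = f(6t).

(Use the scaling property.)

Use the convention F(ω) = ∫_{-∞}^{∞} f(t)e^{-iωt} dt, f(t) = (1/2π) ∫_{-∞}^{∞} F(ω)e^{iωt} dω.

F[g](ω) = \frac{\sqrt{2} \sqrt{\pi} \left(e^{\frac{\omega}{3}} + 1\right) e^{- \frac{\omega^{2}}{288} - \frac{\omega}{6} - 2}}{24}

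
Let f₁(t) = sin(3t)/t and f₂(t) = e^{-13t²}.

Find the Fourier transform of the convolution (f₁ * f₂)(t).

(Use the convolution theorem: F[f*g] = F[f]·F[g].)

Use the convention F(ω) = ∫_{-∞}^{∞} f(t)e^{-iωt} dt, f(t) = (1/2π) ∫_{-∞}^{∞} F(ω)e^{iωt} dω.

F[f₁*f₂](ω) = \begin{cases} \frac{\sqrt{13} \pi^{\frac{3}{2}} e^{- \frac{\omega^{2}}{52}}}{13} & \text{for}\: \omega > -3 \wedge \omega < 3 \\0 & \text{otherwise} \end{cases}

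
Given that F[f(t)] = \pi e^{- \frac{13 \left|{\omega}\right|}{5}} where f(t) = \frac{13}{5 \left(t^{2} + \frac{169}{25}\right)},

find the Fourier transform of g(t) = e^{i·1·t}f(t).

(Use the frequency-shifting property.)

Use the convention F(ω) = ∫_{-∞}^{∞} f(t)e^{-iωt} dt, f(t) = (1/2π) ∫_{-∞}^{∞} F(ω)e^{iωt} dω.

F[g](ω) = \pi e^{- \frac{13 \left|{\omega - 1}\right|}{5}}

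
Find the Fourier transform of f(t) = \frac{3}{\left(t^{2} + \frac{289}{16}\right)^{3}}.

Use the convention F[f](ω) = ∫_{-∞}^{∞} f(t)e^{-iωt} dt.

F(ω) = \frac{24 \pi \left(289 \omega^{2} + 204 \left|{\omega}\right| + 48\right) e^{- \frac{17 \left|{\omega}\right|}{4}}}{1419857}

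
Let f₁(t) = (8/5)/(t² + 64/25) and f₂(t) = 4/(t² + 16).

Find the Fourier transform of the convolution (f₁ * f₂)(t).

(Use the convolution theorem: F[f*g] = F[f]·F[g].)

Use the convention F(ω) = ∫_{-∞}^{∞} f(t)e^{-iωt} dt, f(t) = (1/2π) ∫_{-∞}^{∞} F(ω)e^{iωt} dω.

F[f₁*f₂](ω) = \pi^{2} e^{- \frac{28 \left|{\omega}\right|}{5}}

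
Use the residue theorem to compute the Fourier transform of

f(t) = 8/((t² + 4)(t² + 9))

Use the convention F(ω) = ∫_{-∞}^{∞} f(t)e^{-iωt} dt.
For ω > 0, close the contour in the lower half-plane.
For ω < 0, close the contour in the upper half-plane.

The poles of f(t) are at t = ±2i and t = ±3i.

Let g(z) = f(z)e^{-iωz}; for large |z| the factor e^{-iωz} decays in the lower half-plane when ω > 0 and in the upper half-plane when ω < 0.

Case ω > 0 (lower half-plane, clockwise contour ⇒ F(ω) = -2πi·ΣRes):
  Res_{z = - 2 i} g(z) = \frac{2 i e^{- 2 \omega}}{5}
  Res_{z = - 3 i} g(z) = - \frac{4 i e^{- 3 \omega}}{15}
  F(ω) = -2πi·ΣRes = \frac{4 \pi \left(3 e^{\omega} - 2\right) e^{- 3 \omega}}{15}

Case ω < 0 (upper half-plane, counterclockwise contour ⇒ F(ω) = +2πi·ΣRes):
  Res_{z = 2 i} g(z) = - \frac{2 i e^{2 \omega}}{5}
  Res_{z = 3 i} g(z) = \frac{4 i e^{3 \omega}}{15}
  F(ω) = 2πi·ΣRes = \frac{4 \pi \left(3 - 2 e^{\omega}\right) e^{2 \omega}}{15}

Both cases combine into a single formula in |ω|:

F(ω) = \frac{4 \pi \left(3 e^{\left|{\omega}\right|} - 2\right) e^{- 3 \left|{\omega}\right|}}{15}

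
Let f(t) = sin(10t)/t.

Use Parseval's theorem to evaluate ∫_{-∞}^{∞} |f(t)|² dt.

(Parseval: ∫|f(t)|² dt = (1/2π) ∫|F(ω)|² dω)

∫|f(t)|² dt = 10 \pi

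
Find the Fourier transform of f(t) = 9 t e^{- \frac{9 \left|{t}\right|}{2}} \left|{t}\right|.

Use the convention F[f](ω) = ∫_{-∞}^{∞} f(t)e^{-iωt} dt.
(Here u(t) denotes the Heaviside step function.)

F(ω) = \frac{576 i \omega \left(4 \omega^{2} - 243\right)}{\left(4 \omega^{2} + 81\right)^{3}}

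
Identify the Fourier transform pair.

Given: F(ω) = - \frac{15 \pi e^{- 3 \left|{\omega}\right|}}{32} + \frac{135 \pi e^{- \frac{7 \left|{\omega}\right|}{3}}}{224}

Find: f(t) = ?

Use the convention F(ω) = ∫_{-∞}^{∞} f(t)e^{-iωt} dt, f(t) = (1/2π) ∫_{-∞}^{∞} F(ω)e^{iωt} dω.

f(t) = \frac{5}{\left(t^{2} + \frac{49}{9}\right) \left(t^{2} + 9\right)}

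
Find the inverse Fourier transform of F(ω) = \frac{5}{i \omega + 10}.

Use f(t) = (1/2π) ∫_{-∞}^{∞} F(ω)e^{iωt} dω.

f(t) = 5 e^{- 10 t} u\left(t\right)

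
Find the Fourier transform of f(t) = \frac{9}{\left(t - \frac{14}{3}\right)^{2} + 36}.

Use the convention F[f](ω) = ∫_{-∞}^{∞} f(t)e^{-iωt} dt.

F(ω) = \frac{3 \pi e^{- \frac{14 i \omega}{3} - 6 \left|{\omega}\right|}}{2}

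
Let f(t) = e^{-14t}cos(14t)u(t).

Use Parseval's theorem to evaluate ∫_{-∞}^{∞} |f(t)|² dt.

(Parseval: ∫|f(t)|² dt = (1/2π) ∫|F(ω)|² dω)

∫|f(t)|² dt = \frac{3}{112}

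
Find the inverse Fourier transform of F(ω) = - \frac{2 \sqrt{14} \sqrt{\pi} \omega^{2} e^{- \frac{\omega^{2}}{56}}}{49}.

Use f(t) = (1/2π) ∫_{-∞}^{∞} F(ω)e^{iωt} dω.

f(t) = 8 \left(56 t^{2} - 2\right) e^{- 14 t^{2}}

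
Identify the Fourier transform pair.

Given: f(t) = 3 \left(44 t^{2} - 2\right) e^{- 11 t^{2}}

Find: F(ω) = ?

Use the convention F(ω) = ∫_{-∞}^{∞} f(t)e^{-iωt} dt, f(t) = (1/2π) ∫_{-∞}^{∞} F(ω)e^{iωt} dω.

F(ω) = - \frac{3 \sqrt{11} \sqrt{\pi} \omega^{2} e^{- \frac{\omega^{2}}{44}}}{121}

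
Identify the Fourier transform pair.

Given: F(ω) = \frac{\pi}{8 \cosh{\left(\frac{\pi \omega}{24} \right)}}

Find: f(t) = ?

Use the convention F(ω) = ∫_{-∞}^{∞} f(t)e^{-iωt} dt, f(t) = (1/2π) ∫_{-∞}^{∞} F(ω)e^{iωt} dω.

f(t) = \frac{3}{e^{12 t} + e^{- 12 t}}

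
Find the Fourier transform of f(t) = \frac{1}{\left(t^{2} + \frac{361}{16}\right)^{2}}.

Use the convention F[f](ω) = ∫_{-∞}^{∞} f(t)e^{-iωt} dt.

F(ω) = \frac{8 \pi \left(19 \left|{\omega}\right| + 4\right) e^{- \frac{19 \left|{\omega}\right|}{4}}}{6859}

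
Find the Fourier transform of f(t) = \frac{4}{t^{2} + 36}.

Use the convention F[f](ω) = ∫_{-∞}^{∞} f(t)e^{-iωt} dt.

F(ω) = \frac{2 \pi e^{- 6 \left|{\omega}\right|}}{3}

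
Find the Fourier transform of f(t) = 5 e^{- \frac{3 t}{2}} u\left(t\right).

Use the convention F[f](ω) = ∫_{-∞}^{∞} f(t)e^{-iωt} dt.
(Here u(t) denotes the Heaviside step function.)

F(ω) = \frac{10}{2 i \omega + 3}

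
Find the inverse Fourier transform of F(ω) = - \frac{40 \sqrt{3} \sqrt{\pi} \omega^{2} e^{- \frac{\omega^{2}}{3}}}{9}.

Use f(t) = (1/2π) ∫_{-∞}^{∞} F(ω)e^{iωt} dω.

f(t) = 5 \left(3 t^{2} - 2\right) e^{- \frac{3 t^{2}}{4}}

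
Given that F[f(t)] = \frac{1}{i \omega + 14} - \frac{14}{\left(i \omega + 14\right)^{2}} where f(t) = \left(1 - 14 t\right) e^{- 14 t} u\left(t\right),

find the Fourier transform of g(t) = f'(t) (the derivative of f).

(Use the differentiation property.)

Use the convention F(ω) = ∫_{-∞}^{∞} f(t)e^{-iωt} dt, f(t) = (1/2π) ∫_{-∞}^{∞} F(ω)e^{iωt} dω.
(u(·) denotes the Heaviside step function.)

F[g](ω) = \frac{\omega^{2}}{\omega^{2} - 28 i \omega - 196}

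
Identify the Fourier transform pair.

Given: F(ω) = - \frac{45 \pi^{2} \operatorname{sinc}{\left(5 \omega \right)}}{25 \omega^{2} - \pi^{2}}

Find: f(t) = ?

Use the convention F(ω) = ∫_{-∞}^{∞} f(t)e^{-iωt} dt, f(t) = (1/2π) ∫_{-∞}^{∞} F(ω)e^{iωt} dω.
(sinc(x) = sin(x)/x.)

f(t) = 9 \left(\begin{cases} \cos^{2}{\left(\frac{\pi t}{10} \right)} & \text{for}\: \left|{t}\right| < 5 \\0 & \text{otherwise} \end{cases}\right)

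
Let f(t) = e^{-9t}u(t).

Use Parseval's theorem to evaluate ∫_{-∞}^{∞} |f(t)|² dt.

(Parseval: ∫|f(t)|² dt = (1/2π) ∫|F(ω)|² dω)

∫|f(t)|² dt = \frac{1}{18}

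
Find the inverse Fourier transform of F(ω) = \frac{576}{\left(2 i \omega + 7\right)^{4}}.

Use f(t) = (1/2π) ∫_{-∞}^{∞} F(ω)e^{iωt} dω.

f(t) = 6 t^{3} e^{- \frac{7 t}{2}} u\left(t\right)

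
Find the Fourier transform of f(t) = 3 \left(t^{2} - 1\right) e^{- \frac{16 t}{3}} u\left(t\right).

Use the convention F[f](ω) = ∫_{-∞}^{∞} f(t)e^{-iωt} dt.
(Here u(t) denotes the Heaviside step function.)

F(ω) = \frac{9 \left(54 i \omega - \left(3 i \omega + 16\right)^{3} + 288\right)}{\left(3 i \omega + 16\right)^{4}}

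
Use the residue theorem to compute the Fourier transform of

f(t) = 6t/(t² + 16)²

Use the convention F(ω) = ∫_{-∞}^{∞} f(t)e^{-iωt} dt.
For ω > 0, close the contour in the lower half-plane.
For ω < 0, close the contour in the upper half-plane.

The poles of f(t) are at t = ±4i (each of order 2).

Let g(z) = f(z)e^{-iωz}; for large |z| the factor e^{-iωz} decays in the lower half-plane when ω > 0 and in the upper half-plane when ω < 0.

Case ω > 0 (lower half-plane, clockwise contour ⇒ F(ω) = -2πi·ΣRes):
  Res_{z = - 4 i} g(z) = \frac{3 \omega e^{- 4 \omega}}{8} (pole of order 2)
  F(ω) = -2πi·ΣRes = - \frac{3 i \pi \omega e^{- 4 \omega}}{4}

Case ω < 0 (upper half-plane, counterclockwise contour ⇒ F(ω) = +2πi·ΣRes):
  Res_{z = 4 i} g(z) = - \frac{3 \omega e^{4 \omega}}{8} (pole of order 2)
  F(ω) = 2πi·ΣRes = - \frac{3 i \pi \omega e^{4 \omega}}{4}

Both cases combine into a single formula in |ω|:

F(ω) = - \frac{3 i \pi \omega e^{- 4 \left|{\omega}\right|}}{4}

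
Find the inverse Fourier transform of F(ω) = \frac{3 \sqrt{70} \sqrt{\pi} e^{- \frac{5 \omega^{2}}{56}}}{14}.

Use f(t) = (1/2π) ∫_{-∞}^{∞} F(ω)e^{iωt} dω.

f(t) = 3 e^{- \frac{14 t^{2}}{5}}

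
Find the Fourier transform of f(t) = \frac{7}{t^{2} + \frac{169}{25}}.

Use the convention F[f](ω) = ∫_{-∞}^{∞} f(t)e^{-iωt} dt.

F(ω) = \frac{35 \pi e^{- \frac{13 \left|{\omega}\right|}{5}}}{13}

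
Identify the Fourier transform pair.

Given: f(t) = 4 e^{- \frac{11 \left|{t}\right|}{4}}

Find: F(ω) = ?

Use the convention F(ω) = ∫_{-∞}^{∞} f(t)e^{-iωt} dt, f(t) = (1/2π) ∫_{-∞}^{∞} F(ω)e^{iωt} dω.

F(ω) = \frac{352}{16 \omega^{2} + 121}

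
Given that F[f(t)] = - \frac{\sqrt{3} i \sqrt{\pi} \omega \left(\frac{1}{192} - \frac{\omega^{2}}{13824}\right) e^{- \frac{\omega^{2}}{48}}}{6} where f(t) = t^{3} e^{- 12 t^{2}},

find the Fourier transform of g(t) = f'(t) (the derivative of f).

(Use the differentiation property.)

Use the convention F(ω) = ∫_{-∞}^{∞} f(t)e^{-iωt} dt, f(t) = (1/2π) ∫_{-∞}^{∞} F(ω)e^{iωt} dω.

F[g](ω) = \frac{\sqrt{3} \sqrt{\pi} \omega^{2} \left(72 - \omega^{2}\right) e^{- \frac{\omega^{2}}{48}}}{82944}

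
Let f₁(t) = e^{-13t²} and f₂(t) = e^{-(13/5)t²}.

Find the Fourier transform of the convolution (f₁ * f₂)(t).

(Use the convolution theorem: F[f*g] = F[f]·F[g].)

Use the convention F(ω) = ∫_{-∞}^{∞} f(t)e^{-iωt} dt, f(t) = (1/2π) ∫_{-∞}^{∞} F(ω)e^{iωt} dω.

F[f₁*f₂](ω) = \frac{\sqrt{5} \pi e^{- \frac{3 \omega^{2}}{26}}}{13}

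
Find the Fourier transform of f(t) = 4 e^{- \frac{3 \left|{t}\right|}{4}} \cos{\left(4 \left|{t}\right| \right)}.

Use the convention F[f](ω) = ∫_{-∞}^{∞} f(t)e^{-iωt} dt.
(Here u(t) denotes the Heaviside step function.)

F(ω) = \frac{96 \left(16 \omega^{2} + 265\right)}{256 \omega^{4} - 7904 \omega^{2} + 70225}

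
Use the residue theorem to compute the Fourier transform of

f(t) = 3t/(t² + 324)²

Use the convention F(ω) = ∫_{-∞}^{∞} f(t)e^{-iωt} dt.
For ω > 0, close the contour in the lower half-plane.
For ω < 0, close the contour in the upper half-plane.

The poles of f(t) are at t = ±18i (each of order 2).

Let g(z) = f(z)e^{-iωz}; for large |z| the factor e^{-iωz} decays in the lower half-plane when ω > 0 and in the upper half-plane when ω < 0.

Case ω > 0 (lower half-plane, clockwise contour ⇒ F(ω) = -2πi·ΣRes):
  Res_{z = - 18 i} g(z) = \frac{\omega e^{- 18 \omega}}{24} (pole of order 2)
  F(ω) = -2πi·ΣRes = - \frac{i \pi \omega e^{- 18 \omega}}{12}

Case ω < 0 (upper half-plane, counterclockwise contour ⇒ F(ω) = +2πi·ΣRes):
  Res_{z = 18 i} g(z) = - \frac{\omega e^{18 \omega}}{24} (pole of order 2)
  F(ω) = 2πi·ΣRes = - \frac{i \pi \omega e^{18 \omega}}{12}

Both cases combine into a single formula in |ω|:

F(ω) = - \frac{i \pi \omega e^{- 18 \left|{\omega}\right|}}{12}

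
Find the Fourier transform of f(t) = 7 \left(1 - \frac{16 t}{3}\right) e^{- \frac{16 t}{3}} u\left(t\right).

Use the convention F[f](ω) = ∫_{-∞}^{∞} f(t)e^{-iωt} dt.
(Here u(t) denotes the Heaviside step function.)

F(ω) = \frac{63 i \omega}{- 9 \omega^{2} + 96 i \omega + 256}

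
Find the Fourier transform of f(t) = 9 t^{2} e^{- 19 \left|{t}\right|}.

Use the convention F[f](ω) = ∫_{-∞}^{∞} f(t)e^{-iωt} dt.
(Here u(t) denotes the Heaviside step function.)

F(ω) = \frac{684 \left(361 - 3 \omega^{2}\right)}{\left(\omega^{2} + 361\right)^{3}}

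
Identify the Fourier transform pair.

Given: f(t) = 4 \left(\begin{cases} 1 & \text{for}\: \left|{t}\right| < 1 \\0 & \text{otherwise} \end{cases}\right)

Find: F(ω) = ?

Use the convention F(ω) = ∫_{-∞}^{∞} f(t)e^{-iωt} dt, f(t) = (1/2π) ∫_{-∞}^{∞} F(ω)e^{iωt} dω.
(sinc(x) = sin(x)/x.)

F(ω) = 8 \operatorname{sinc}{\left(\omega \right)}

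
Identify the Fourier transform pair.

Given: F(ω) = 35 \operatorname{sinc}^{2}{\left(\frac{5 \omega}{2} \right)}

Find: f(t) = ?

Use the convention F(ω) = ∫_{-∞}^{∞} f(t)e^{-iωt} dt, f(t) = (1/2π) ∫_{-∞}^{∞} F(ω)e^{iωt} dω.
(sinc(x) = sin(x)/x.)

f(t) = 7 \left(\begin{cases} 1 - \frac{\left|{t}\right|}{5} & \text{for}\: \left|{t}\right| < 5 \\0 & \text{otherwise} \end{cases}\right)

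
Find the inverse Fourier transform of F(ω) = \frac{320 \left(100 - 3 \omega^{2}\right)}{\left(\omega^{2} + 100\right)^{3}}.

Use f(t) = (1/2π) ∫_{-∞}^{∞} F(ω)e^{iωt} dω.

f(t) = 8 t^{2} e^{- 10 \left|{t}\right|}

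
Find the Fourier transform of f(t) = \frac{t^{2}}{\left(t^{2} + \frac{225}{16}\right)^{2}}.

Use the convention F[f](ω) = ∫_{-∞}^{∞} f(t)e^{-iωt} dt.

F(ω) = \frac{\pi \left(4 - 15 \left|{\omega}\right|\right) e^{- \frac{15 \left|{\omega}\right|}{4}}}{30}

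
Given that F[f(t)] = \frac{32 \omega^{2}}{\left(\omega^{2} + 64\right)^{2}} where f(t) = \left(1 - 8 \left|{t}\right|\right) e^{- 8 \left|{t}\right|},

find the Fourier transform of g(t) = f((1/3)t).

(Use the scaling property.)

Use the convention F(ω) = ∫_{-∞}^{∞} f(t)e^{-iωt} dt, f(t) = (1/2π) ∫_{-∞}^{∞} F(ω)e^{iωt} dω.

F[g](ω) = \frac{864 \omega^{2}}{\left(9 \omega^{2} + 64\right)^{2}}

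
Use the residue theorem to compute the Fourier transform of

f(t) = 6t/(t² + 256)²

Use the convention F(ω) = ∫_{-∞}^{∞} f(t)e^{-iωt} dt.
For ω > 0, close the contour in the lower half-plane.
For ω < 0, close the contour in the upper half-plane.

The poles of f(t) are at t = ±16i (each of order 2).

Let g(z) = f(z)e^{-iωz}; for large |z| the factor e^{-iωz} decays in the lower half-plane when ω > 0 and in the upper half-plane when ω < 0.

Case ω > 0 (lower half-plane, clockwise contour ⇒ F(ω) = -2πi·ΣRes):
  Res_{z = - 16 i} g(z) = \frac{3 \omega e^{- 16 \omega}}{32} (pole of order 2)
  F(ω) = -2πi·ΣRes = - \frac{3 i \pi \omega e^{- 16 \omega}}{16}

Case ω < 0 (upper half-plane, counterclockwise contour ⇒ F(ω) = +2πi·ΣRes):
  Res_{z = 16 i} g(z) = - \frac{3 \omega e^{16 \omega}}{32} (pole of order 2)
  F(ω) = 2πi·ΣRes = - \frac{3 i \pi \omega e^{16 \omega}}{16}

Both cases combine into a single formula in |ω|:

F(ω) = - \frac{3 i \pi \omega e^{- 16 \left|{\omega}\right|}}{16}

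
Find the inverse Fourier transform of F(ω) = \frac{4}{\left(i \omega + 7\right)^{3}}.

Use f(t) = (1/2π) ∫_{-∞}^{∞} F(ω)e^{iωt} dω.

f(t) = 2 t^{2} e^{- 7 t} u\left(t\right)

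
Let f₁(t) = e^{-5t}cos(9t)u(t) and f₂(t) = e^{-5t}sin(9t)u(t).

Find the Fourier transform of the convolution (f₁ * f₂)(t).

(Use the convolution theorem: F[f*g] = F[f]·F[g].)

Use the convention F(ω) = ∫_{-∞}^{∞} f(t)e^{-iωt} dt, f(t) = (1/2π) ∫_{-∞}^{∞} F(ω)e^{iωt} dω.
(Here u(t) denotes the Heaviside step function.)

F[f₁*f₂](ω) = \frac{9 \left(i \omega + 5\right)}{\left(\left(i \omega + 5\right)^{2} + 81\right)^{2}}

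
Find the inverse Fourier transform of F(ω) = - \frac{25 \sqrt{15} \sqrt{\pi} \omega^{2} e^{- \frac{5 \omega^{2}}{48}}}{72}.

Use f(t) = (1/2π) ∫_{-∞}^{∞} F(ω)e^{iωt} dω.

f(t) = 5 \left(\frac{48 t^{2}}{5} - 2\right) e^{- \frac{12 t^{2}}{5}}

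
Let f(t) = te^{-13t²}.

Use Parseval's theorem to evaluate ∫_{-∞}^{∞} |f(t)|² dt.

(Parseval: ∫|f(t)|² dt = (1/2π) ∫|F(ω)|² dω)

∫|f(t)|² dt = \frac{\sqrt{26} \sqrt{\pi}}{1352}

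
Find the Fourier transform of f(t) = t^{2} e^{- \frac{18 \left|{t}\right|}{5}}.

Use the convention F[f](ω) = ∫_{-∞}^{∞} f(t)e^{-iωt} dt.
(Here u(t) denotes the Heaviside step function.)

F(ω) = \frac{27000 \left(108 - 25 \omega^{2}\right)}{\left(25 \omega^{2} + 324\right)^{3}}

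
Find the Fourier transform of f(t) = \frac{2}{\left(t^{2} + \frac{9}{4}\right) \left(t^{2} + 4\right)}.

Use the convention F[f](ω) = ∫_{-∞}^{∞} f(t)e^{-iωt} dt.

F(ω) = - \frac{4 \pi e^{- 2 \left|{\omega}\right|}}{7} + \frac{16 \pi e^{- \frac{3 \left|{\omega}\right|}{2}}}{21}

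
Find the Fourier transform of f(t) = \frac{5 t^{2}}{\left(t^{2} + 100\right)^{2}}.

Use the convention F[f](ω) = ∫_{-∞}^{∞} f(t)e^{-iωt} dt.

F(ω) = \frac{\pi \left(1 - 10 \left|{\omega}\right|\right) e^{- 10 \left|{\omega}\right|}}{4}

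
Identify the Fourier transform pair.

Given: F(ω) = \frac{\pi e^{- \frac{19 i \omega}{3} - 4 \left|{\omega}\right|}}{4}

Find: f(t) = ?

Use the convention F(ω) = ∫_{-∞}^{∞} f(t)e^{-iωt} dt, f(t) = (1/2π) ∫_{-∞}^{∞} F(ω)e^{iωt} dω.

f(t) = \frac{1}{\left(t - \frac{19}{3}\right)^{2} + 16}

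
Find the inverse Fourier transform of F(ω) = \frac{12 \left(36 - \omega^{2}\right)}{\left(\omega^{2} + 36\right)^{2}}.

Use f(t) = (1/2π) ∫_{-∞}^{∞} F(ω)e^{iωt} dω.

f(t) = 6 e^{- 6 \left|{t}\right|} \left|{t}\right|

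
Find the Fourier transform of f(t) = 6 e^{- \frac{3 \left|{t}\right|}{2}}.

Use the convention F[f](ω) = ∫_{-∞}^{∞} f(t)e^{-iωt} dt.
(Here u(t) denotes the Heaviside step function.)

F(ω) = \frac{72}{4 \omega^{2} + 9}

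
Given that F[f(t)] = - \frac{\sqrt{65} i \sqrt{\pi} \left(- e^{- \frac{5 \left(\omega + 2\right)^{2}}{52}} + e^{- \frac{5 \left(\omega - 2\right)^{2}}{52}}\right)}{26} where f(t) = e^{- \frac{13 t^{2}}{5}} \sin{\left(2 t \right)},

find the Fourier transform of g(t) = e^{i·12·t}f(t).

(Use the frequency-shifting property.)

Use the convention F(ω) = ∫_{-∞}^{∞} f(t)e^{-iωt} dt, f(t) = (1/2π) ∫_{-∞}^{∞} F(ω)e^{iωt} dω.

F[g](ω) = \frac{\sqrt{65} i \sqrt{\pi} \left(- e^{\frac{10 \omega}{13}} + e^{\frac{120}{13}}\right) e^{- \frac{5 \omega^{2}}{52} + \frac{25 \omega}{13} - \frac{245}{13}}}{26}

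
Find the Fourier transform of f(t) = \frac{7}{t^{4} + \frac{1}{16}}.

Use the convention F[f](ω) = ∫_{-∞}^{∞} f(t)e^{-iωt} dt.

F(ω) = 56 \pi e^{- \frac{\sqrt{2} \left|{\omega}\right|}{4}} \sin{\left(\frac{\sqrt{2} \left|{\omega}\right|}{4} + \frac{\pi}{4} \right)}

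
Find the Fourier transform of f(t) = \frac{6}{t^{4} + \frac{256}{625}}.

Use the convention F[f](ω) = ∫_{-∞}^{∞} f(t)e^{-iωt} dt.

F(ω) = \frac{375 \pi e^{- \frac{2 \sqrt{2} \left|{\omega}\right|}{5}} \sin{\left(\frac{2 \sqrt{2} \left|{\omega}\right|}{5} + \frac{\pi}{4} \right)}}{32}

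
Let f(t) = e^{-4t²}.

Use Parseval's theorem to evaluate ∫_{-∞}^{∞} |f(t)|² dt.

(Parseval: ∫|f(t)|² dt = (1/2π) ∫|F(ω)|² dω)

∫|f(t)|² dt = \frac{\sqrt{2} \sqrt{\pi}}{4}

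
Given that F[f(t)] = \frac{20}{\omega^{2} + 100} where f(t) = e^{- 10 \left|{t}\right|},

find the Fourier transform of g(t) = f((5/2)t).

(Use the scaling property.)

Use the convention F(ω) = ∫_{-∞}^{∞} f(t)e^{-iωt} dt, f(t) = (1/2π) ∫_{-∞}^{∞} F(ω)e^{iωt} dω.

F[g](ω) = \frac{50}{\omega^{2} + 625}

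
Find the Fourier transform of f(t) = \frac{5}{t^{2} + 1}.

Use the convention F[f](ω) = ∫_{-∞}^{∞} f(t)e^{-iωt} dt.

F(ω) = 5 \pi e^{- \left|{\omega}\right|}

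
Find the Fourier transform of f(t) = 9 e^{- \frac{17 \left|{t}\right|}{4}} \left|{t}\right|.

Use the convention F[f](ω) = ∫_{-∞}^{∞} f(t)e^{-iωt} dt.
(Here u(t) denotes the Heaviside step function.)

F(ω) = \frac{288 \left(289 - 16 \omega^{2}\right)}{\left(16 \omega^{2} + 289\right)^{2}}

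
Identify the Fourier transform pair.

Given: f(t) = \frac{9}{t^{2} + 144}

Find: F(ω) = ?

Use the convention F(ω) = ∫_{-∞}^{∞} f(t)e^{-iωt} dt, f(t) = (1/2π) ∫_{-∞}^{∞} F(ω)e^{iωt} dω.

F(ω) = \frac{3 \pi e^{- 12 \left|{\omega}\right|}}{4}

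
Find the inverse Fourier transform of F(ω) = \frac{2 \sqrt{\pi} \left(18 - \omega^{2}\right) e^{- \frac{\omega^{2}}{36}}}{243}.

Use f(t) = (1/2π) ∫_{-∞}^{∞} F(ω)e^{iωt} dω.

f(t) = 8 t^{2} e^{- 9 t^{2}}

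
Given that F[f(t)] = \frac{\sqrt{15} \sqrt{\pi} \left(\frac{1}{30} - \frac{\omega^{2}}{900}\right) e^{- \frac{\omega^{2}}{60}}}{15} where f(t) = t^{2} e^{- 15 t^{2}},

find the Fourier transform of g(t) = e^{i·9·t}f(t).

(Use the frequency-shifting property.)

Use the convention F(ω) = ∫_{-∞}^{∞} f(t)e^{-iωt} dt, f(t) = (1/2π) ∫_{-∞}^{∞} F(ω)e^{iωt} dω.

F[g](ω) = \frac{\sqrt{15} \sqrt{\pi} \left(30 - \left(\omega - 9\right)^{2}\right) e^{- \frac{\left(\omega - 9\right)^{2}}{60}}}{13500}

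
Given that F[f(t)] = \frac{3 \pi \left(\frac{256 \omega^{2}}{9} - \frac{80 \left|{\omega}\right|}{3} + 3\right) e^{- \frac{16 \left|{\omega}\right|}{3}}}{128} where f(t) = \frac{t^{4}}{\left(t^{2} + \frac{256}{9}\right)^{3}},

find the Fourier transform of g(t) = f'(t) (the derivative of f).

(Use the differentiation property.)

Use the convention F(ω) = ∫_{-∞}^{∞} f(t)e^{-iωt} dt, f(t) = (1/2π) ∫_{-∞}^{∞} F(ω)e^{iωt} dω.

F[g](ω) = \frac{i \pi \omega \left(256 \omega^{2} - 240 \left|{\omega}\right| + 27\right) e^{- \frac{16 \left|{\omega}\right|}{3}}}{384}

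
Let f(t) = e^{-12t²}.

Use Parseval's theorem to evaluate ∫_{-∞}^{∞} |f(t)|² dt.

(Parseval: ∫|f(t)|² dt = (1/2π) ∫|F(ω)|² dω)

∫|f(t)|² dt = \frac{\sqrt{6} \sqrt{\pi}}{12}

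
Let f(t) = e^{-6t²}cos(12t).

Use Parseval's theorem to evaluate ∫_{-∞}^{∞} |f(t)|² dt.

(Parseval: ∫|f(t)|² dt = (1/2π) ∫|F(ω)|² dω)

∫|f(t)|² dt = \frac{\sqrt{3} \sqrt{\pi} \left(1 + e^{12}\right)}{12 e^{12}}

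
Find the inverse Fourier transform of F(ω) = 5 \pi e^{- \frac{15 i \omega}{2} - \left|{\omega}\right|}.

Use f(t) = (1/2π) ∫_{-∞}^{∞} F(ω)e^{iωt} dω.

f(t) = \frac{5}{\left(t - \frac{15}{2}\right)^{2} + 1}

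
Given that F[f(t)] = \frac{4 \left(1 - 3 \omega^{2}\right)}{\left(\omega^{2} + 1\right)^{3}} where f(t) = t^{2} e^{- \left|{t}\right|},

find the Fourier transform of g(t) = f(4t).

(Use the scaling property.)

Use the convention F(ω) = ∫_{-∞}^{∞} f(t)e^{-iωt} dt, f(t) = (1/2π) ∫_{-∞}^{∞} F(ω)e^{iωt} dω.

F[g](ω) = \frac{256 \left(16 - 3 \omega^{2}\right)}{\left(\omega^{2} + 16\right)^{3}}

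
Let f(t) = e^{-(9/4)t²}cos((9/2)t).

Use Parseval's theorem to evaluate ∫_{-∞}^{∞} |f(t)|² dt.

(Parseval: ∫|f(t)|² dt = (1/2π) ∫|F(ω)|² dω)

∫|f(t)|² dt = \frac{\sqrt{2} \sqrt{\pi} \left(1 + e^{\frac{9}{2}}\right)}{6 e^{\frac{9}{2}}}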